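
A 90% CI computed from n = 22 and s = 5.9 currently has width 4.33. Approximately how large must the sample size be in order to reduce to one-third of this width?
n ≈ 198

CI width ∝ 1/√n
To reduce width by factor 3, need √n to grow by 3 → need 3² = 9 times as many samples.

Current: n = 22, width = 4.33
New: n = 198, width ≈ 1.39

Width reduced by factor of 4.33/1.39 = 3.12.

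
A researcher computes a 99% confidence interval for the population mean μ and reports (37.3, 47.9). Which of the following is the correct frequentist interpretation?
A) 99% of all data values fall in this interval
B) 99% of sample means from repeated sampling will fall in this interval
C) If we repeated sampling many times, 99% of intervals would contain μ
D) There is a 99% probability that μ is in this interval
C

A) Wrong — a CI is about the parameter μ, not individual data values.
B) Wrong — coverage applies to intervals containing μ, not to future x̄ values.
C) Correct — this is the frequentist long-run coverage interpretation.
D) Wrong — μ is fixed; the randomness lives in the interval, not in μ.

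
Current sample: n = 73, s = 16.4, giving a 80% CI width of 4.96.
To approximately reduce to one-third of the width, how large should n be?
n ≈ 657

CI width ∝ 1/√n
To reduce width by factor 3, need √n to grow by 3 → need 3² = 9 times as many samples.

Current: n = 73, width = 4.96
New: n = 657, width ≈ 1.64

Width reduced by factor of 4.96/1.64 = 3.02.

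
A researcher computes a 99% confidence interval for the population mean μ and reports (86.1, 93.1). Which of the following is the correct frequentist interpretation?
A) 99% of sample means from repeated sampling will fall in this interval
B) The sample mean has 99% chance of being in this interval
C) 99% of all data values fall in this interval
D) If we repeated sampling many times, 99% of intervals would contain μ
D

A) Wrong — coverage applies to intervals containing μ, not to future x̄ values.
B) Wrong — x̄ is observed and sits in the interval by construction.
C) Wrong — a CI is about the parameter μ, not individual data values.
D) Correct — this is the frequentist long-run coverage interpretation.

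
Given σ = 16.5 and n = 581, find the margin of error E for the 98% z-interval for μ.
Margin of error = 1.59

Margin of error = z* · σ/√n
= 2.326 · 16.5/√581
= 2.326 · 16.5/24.1039
= 1.59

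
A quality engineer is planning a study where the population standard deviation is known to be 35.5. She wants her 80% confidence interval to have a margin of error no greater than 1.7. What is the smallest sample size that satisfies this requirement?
n ≥ 717

For margin E ≤ 1.7:
n ≥ (z* · σ / E)²
n ≥ (1.282 · 35.5 / 1.7)²
n ≥ 716.70

Minimum n = 717 (rounding up)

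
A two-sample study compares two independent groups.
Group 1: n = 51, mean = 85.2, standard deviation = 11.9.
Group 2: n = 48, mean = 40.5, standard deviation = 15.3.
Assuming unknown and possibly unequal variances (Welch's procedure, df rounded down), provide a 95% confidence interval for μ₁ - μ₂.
(39.20, 50.20)

Difference: x̄₁ - x̄₂ = 44.70
SE = √(s₁²/n₁ + s₂²/n₂) = √(11.9²/51 + 15.3²/48) = 2.7665
df = 88.72 → 88 (Welch–Satterthwaite, rounded down)
t* = 1.987

CI: 44.70 ± 1.987 · 2.7665 = 44.70 ± 5.50 = (39.20, 50.20)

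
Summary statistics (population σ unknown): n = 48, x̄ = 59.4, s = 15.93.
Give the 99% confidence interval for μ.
(53.23, 65.57)

t-interval (σ unknown):
df = n - 1 = 47
t* = 2.685 for 99% confidence

Margin of error = t* · s/√n = 2.685 · 15.93/√48 = 6.17

CI: (53.23, 65.57)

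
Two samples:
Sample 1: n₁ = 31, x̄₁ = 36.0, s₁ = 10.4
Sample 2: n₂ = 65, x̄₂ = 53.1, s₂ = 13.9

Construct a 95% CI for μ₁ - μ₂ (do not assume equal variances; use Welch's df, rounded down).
(-22.16, -12.04)

Difference: x̄₁ - x̄₂ = -17.10
SE = √(s₁²/n₁ + s₂²/n₂) = √(10.4²/31 + 13.9²/65) = 2.5419
df = 76.77 → 76 (Welch–Satterthwaite, rounded down)
t* = 1.992

CI: -17.10 ± 1.992 · 2.5419 = -17.10 ± 5.06 = (-22.16, -12.04)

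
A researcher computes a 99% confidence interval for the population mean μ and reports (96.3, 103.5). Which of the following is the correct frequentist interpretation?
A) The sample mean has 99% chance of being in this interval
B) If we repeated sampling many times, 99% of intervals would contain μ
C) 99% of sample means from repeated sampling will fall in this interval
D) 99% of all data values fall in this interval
B

A) Wrong — x̄ is observed and sits in the interval by construction.
B) Correct — this is the frequentist long-run coverage interpretation.
C) Wrong — coverage applies to intervals containing μ, not to future x̄ values.
D) Wrong — a CI is about the parameter μ, not individual data values.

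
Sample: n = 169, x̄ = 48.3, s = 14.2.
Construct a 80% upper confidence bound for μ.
μ ≤ 49.22

Upper bound (one-sided):
t* = 0.844 (one-sided for 80%)
Upper bound = x̄ + t* · s/√n = 48.3 + 0.844 · 14.2/√169 = 49.22

We are 80% confident that μ ≤ 49.22.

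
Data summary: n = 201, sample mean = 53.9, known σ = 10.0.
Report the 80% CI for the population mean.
(53.00, 54.80)

z-interval (σ known):
z* = 1.282 for 80% confidence

Margin of error = z* · σ/√n = 1.282 · 10.0/√201 = 0.90

CI: (53.9 - 0.90, 53.9 + 0.90) = (53.00, 54.80)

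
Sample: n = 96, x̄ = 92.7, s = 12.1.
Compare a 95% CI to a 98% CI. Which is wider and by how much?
98% CI is wider by 0.94

df = 95
95% CI: t* = 1.985, (90.25, 95.15), width = 2 · t* · s/√n = 4.90
98% CI: t* = 2.366, (89.78, 95.62), width = 2 · t* · s/√n = 5.84

The 98% CI is wider by 5.84 - 4.90 = 0.94.
Higher confidence requires a wider interval.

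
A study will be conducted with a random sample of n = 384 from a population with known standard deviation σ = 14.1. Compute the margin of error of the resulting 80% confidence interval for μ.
Margin of error = 0.92

Margin of error = z* · σ/√n
= 1.282 · 14.1/√384
= 1.282 · 14.1/19.5959
= 0.92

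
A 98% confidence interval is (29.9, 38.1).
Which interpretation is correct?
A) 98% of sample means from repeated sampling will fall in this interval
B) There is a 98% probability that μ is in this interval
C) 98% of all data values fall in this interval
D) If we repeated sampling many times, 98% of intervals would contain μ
D

A) Wrong — coverage applies to intervals containing μ, not to future x̄ values.
B) Wrong — μ is fixed; the randomness lives in the interval, not in μ.
C) Wrong — a CI is about the parameter μ, not individual data values.
D) Correct — this is the frequentist long-run coverage interpretation.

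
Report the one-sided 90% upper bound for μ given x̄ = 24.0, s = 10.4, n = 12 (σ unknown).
μ ≤ 28.09

Upper bound (one-sided):
t* = 1.363 (one-sided for 90%)
Upper bound = x̄ + t* · s/√n = 24.0 + 1.363 · 10.4/√12 = 28.09

We are 90% confident that μ ≤ 28.09.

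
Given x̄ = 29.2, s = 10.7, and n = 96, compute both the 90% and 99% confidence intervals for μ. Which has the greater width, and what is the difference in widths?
99% CI is wider by 2.11

df = 95
90% CI: t* = 1.661, (27.39, 31.01), width = 2 · t* · s/√n = 3.63
99% CI: t* = 2.629, (26.33, 32.07), width = 2 · t* · s/√n = 5.74

The 99% CI is wider by 5.74 - 3.63 = 2.11.
Higher confidence requires a wider interval.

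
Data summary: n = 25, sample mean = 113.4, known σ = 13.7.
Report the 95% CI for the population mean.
(108.03, 118.77)

z-interval (σ known):
z* = 1.960 for 95% confidence

Margin of error = z* · σ/√n = 1.960 · 13.7/√25 = 5.37

CI: (113.4 - 5.37, 113.4 + 5.37) = (108.03, 118.77)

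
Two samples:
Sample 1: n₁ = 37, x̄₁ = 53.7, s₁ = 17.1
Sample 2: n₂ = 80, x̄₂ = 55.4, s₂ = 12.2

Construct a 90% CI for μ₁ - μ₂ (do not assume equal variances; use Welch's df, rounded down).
(-6.93, 3.53)

Difference: x̄₁ - x̄₂ = -1.70
SE = √(s₁²/n₁ + s₂²/n₂) = √(17.1²/37 + 12.2²/80) = 3.1247
df = 53.59 → 53 (Welch–Satterthwaite, rounded down)
t* = 1.674

CI: -1.70 ± 1.674 · 3.1247 = -1.70 ± 5.23 = (-6.93, 3.53)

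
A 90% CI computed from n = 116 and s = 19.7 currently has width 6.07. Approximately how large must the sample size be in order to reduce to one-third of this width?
n ≈ 1044

CI width ∝ 1/√n
To reduce width by factor 3, need √n to grow by 3 → need 3² = 9 times as many samples.

Current: n = 116, width = 6.07
New: n = 1044, width ≈ 2.01

Width reduced by factor of 6.07/2.01 = 3.02.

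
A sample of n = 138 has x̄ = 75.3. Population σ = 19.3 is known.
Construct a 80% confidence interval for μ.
(73.19, 77.41)

z-interval (σ known):
z* = 1.282 for 80% confidence

Margin of error = z* · σ/√n = 1.282 · 19.3/√138 = 2.11

CI: (75.3 - 2.11, 75.3 + 2.11) = (73.19, 77.41)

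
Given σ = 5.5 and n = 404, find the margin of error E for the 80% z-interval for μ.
Margin of error = 0.35

Margin of error = z* · σ/√n
= 1.282 · 5.5/√404
= 1.282 · 5.5/20.0998
= 0.35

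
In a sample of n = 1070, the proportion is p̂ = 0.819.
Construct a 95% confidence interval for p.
(0.796, 0.842)

Proportion CI:
SE = √(p̂(1-p̂)/n) = √(0.819 · 0.181 / 1070) = 0.01177

z* = 1.960
Margin = z* · SE = 1.960 · 0.01177 = 0.0231

CI: 0.819 ± 0.0231 = (0.796, 0.842)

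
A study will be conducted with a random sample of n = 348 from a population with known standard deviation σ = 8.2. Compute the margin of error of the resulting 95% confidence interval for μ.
Margin of error = 0.86

Margin of error = z* · σ/√n
= 1.960 · 8.2/√348
= 1.960 · 8.2/18.6548
= 0.86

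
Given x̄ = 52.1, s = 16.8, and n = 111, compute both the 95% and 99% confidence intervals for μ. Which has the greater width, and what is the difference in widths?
99% CI is wider by 2.04

df = 110
95% CI: t* = 1.982, (48.94, 55.26), width = 2 · t* · s/√n = 6.32
99% CI: t* = 2.621, (47.92, 56.28), width = 2 · t* · s/√n = 8.36

The 99% CI is wider by 8.36 - 6.32 = 2.04.
Higher confidence requires a wider interval.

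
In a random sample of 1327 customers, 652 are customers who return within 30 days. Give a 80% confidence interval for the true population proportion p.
(0.474, 0.509)

Proportion CI:
p̂ = 652/1327 = 0.49133
SE = √(p̂(1-p̂)/n) = √(0.49133 · 0.50867 / 1327) = 0.01372

z* = 1.282
Margin = z* · SE = 1.282 · 0.01372 = 0.0176

CI: 0.49133 ± 0.0176 = (0.474, 0.509)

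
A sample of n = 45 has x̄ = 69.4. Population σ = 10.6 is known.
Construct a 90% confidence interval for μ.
(66.80, 72.00)

z-interval (σ known):
z* = 1.645 for 90% confidence

Margin of error = z* · σ/√n = 1.645 · 10.6/√45 = 2.60

CI: (69.4 - 2.60, 69.4 + 2.60) = (66.80, 72.00)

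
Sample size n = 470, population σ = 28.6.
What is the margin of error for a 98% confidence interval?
Margin of error = 3.07

Margin of error = z* · σ/√n
= 2.326 · 28.6/√470
= 2.326 · 28.6/21.6795
= 3.07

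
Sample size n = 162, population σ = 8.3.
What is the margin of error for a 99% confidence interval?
Margin of error = 1.68

Margin of error = z* · σ/√n
= 2.576 · 8.3/√162
= 2.576 · 8.3/12.7279
= 1.68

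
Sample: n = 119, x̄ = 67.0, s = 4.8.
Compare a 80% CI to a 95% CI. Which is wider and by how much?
95% CI is wider by 0.61

df = 118
80% CI: t* = 1.289, (66.43, 67.57), width = 2 · t* · s/√n = 1.13
95% CI: t* = 1.980, (66.13, 67.87), width = 2 · t* · s/√n = 1.74

The 95% CI is wider by 1.74 - 1.13 = 0.61.
Higher confidence requires a wider interval.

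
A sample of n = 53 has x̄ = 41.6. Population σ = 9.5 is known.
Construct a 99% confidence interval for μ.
(38.24, 44.96)

z-interval (σ known):
z* = 2.576 for 99% confidence

Margin of error = z* · σ/√n = 2.576 · 9.5/√53 = 3.36

CI: (41.6 - 3.36, 41.6 + 3.36) = (38.24, 44.96)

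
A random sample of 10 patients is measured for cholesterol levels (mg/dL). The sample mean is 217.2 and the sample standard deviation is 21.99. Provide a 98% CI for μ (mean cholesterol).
(197.58, 236.82)

t-interval (σ unknown):
df = n - 1 = 9
t* = 2.821 for 98% confidence

Margin of error = t* · s/√n = 2.821 · 21.99/√10 = 19.62

CI: (197.58, 236.82)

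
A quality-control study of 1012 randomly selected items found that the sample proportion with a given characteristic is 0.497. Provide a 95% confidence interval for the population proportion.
(0.466, 0.528)

Proportion CI:
SE = √(p̂(1-p̂)/n) = √(0.497 · 0.503 / 1012) = 0.01572

z* = 1.960
Margin = z* · SE = 1.960 · 0.01572 = 0.0308

CI: 0.497 ± 0.0308 = (0.466, 0.528)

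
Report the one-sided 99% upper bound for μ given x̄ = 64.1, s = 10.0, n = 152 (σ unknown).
μ ≤ 66.01

Upper bound (one-sided):
t* = 2.351 (one-sided for 99%)
Upper bound = x̄ + t* · s/√n = 64.1 + 2.351 · 10.0/√152 = 66.01

We are 99% confident that μ ≤ 66.01.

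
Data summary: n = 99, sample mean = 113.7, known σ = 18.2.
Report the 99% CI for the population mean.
(108.99, 118.41)

z-interval (σ known):
z* = 2.576 for 99% confidence

Margin of error = z* · σ/√n = 2.576 · 18.2/√99 = 4.71

CI: (113.7 - 4.71, 113.7 + 4.71) = (108.99, 118.41)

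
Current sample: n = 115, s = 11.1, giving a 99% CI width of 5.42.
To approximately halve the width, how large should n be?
n ≈ 460

CI width ∝ 1/√n
To reduce width by factor 2, need √n to grow by 2 → need 2² = 4 times as many samples.

Current: n = 115, width = 5.42
New: n = 460, width ≈ 2.68

Width reduced by factor of 5.42/2.68 = 2.02.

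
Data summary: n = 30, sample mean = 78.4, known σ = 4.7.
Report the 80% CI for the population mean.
(77.30, 79.50)

z-interval (σ known):
z* = 1.282 for 80% confidence

Margin of error = z* · σ/√n = 1.282 · 4.7/√30 = 1.10

CI: (78.4 - 1.10, 78.4 + 1.10) = (77.30, 79.50)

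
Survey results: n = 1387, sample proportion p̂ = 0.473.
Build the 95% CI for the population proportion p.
(0.447, 0.499)

Proportion CI:
SE = √(p̂(1-p̂)/n) = √(0.473 · 0.527 / 1387) = 0.01341

z* = 1.960
Margin = z* · SE = 1.960 · 0.01341 = 0.0263

CI: 0.473 ± 0.0263 = (0.447, 0.499)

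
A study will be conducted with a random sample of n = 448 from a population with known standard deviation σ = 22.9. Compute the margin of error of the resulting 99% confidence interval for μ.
Margin of error = 2.79

Margin of error = z* · σ/√n
= 2.576 · 22.9/√448
= 2.576 · 22.9/21.1660
= 2.79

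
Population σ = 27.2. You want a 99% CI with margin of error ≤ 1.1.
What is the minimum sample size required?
n ≥ 4058

For margin E ≤ 1.1:
n ≥ (z* · σ / E)²
n ≥ (2.576 · 27.2 / 1.1)²
n ≥ 4057.37

Minimum n = 4058 (rounding up)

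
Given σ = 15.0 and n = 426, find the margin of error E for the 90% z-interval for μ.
Margin of error = 1.20

Margin of error = z* · σ/√n
= 1.645 · 15.0/√426
= 1.645 · 15.0/20.6398
= 1.20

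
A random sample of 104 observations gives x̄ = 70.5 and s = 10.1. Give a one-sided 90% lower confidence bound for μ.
μ ≥ 69.22

Lower bound (one-sided):
t* = 1.290 (one-sided for 90%)
Lower bound = x̄ - t* · s/√n = 70.5 - 1.290 · 10.1/√104 = 69.22

We are 90% confident that μ ≥ 69.22.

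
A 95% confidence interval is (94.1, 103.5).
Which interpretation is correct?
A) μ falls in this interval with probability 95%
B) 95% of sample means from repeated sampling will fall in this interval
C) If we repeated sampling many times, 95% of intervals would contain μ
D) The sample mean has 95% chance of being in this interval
C

A) Wrong — μ is fixed; the randomness lives in the interval, not in μ.
B) Wrong — coverage applies to intervals containing μ, not to future x̄ values.
C) Correct — this is the frequentist long-run coverage interpretation.
D) Wrong — x̄ is observed and sits in the interval by construction.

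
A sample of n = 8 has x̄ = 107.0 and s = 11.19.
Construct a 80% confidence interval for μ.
(101.40, 112.60)

t-interval (σ unknown):
df = n - 1 = 7
t* = 1.415 for 80% confidence

Margin of error = t* · s/√n = 1.415 · 11.19/√8 = 5.60

CI: (101.40, 112.60)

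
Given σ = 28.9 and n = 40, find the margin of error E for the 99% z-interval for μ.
Margin of error = 11.77

Margin of error = z* · σ/√n
= 2.576 · 28.9/√40
= 2.576 · 28.9/6.3246
= 11.77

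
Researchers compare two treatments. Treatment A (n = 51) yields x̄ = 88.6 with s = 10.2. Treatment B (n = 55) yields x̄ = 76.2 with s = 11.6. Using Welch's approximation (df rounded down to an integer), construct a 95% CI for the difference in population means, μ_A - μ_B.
(8.20, 16.60)

Difference: x̄₁ - x̄₂ = 12.40
SE = √(s₁²/n₁ + s₂²/n₂) = √(10.2²/51 + 11.6²/55) = 2.1181
df = 103.72 → 103 (Welch–Satterthwaite, rounded down)
t* = 1.983

CI: 12.40 ± 1.983 · 2.1181 = 12.40 ± 4.20 = (8.20, 16.60)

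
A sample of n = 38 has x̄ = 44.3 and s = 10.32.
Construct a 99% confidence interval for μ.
(39.75, 48.85)

t-interval (σ unknown):
df = n - 1 = 37
t* = 2.715 for 99% confidence

Margin of error = t* · s/√n = 2.715 · 10.32/√38 = 4.55

CI: (39.75, 48.85)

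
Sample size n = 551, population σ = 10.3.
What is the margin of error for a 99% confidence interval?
Margin of error = 1.13

Margin of error = z* · σ/√n
= 2.576 · 10.3/√551
= 2.576 · 10.3/23.4734
= 1.13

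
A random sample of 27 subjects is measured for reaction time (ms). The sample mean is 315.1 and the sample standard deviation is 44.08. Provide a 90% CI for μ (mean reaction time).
(300.63, 329.57)

t-interval (σ unknown):
df = n - 1 = 26
t* = 1.706 for 90% confidence

Margin of error = t* · s/√n = 1.706 · 44.08/√27 = 14.47

CI: (300.63, 329.57)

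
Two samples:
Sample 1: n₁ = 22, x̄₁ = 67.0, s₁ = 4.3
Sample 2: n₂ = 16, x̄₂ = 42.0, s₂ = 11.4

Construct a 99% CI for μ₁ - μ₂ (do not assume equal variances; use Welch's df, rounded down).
(16.38, 33.62)

Difference: x̄₁ - x̄₂ = 25.00
SE = √(s₁²/n₁ + s₂²/n₂) = √(4.3²/22 + 11.4²/16) = 2.9938
df = 18.13 → 18 (Welch–Satterthwaite, rounded down)
t* = 2.878

CI: 25.00 ± 2.878 · 2.9938 = 25.00 ± 8.62 = (16.38, 33.62)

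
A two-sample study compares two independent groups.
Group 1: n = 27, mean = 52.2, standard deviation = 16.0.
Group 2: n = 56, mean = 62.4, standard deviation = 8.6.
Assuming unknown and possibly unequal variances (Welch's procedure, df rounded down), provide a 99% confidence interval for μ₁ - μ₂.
(-19.18, -1.22)

Difference: x̄₁ - x̄₂ = -10.20
SE = √(s₁²/n₁ + s₂²/n₂) = √(16.0²/27 + 8.6²/56) = 3.2867
df = 33.44 → 33 (Welch–Satterthwaite, rounded down)
t* = 2.733

CI: -10.20 ± 2.733 · 3.2867 = -10.20 ± 8.98 = (-19.18, -1.22)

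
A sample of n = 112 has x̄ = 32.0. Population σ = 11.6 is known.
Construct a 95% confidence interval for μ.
(29.85, 34.15)

z-interval (σ known):
z* = 1.960 for 95% confidence

Margin of error = z* · σ/√n = 1.960 · 11.6/√112 = 2.15

CI: (32.0 - 2.15, 32.0 + 2.15) = (29.85, 34.15)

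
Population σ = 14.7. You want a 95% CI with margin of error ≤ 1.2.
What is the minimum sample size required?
n ≥ 577

For margin E ≤ 1.2:
n ≥ (z* · σ / E)²
n ≥ (1.960 · 14.7 / 1.2)²
n ≥ 576.48

Minimum n = 577 (rounding up)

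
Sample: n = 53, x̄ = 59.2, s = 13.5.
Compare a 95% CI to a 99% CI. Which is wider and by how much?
99% CI is wider by 2.48

df = 52
95% CI: t* = 2.007, (55.48, 62.92), width = 2 · t* · s/√n = 7.44
99% CI: t* = 2.674, (54.24, 64.16), width = 2 · t* · s/√n = 9.92

The 99% CI is wider by 9.92 - 7.44 = 2.48.
Higher confidence requires a wider interval.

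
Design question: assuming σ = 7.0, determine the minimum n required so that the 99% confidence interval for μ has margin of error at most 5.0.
n ≥ 14

For margin E ≤ 5.0:
n ≥ (z* · σ / E)²
n ≥ (2.576 · 7.0 / 5.0)²
n ≥ 13.01

Minimum n = 14 (rounding up)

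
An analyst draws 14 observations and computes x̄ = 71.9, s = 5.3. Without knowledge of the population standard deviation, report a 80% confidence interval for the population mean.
(69.99, 73.81)

t-interval (σ unknown):
df = n - 1 = 13
t* = 1.350 for 80% confidence

Margin of error = t* · s/√n = 1.350 · 5.3/√14 = 1.91

CI: (69.99, 73.81)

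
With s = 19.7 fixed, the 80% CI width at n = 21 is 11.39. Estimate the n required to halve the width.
n ≈ 84

CI width ∝ 1/√n
To reduce width by factor 2, need √n to grow by 2 → need 2² = 4 times as many samples.

Current: n = 21, width = 11.39
New: n = 84, width ≈ 5.55

Width reduced by factor of 11.39/5.55 = 2.05.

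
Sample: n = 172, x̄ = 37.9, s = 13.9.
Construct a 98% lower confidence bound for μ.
μ ≥ 35.71

Lower bound (one-sided):
t* = 2.070 (one-sided for 98%)
Lower bound = x̄ - t* · s/√n = 37.9 - 2.070 · 13.9/√172 = 35.71

We are 98% confident that μ ≥ 35.71.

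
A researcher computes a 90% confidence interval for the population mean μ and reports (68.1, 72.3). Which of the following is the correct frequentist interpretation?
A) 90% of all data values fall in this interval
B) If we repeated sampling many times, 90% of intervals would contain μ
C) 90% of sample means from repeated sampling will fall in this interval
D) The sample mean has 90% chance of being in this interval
B

A) Wrong — a CI is about the parameter μ, not individual data values.
B) Correct — this is the frequentist long-run coverage interpretation.
C) Wrong — coverage applies to intervals containing μ, not to future x̄ values.
D) Wrong — x̄ is observed and sits in the interval by construction.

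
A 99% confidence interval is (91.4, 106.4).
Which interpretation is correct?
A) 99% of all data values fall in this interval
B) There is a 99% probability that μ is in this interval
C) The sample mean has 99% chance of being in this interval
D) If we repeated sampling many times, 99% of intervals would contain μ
D

A) Wrong — a CI is about the parameter μ, not individual data values.
B) Wrong — μ is fixed; the randomness lives in the interval, not in μ.
C) Wrong — x̄ is observed and sits in the interval by construction.
D) Correct — this is the frequentist long-run coverage interpretation.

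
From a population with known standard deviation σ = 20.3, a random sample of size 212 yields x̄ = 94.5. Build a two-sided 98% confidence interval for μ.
(91.26, 97.74)

z-interval (σ known):
z* = 2.326 for 98% confidence

Margin of error = z* · σ/√n = 2.326 · 20.3/√212 = 3.24

CI: (94.5 - 3.24, 94.5 + 3.24) = (91.26, 97.74)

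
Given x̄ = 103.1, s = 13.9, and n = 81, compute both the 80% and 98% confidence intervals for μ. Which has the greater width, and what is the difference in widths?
98% CI is wider by 3.34

df = 80
80% CI: t* = 1.292, (101.10, 105.10), width = 2 · t* · s/√n = 3.99
98% CI: t* = 2.374, (99.43, 106.77), width = 2 · t* · s/√n = 7.33

The 98% CI is wider by 7.33 - 3.99 = 3.34.
Higher confidence requires a wider interval.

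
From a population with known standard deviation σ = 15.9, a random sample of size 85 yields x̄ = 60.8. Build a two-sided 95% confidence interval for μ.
(57.42, 64.18)

z-interval (σ known):
z* = 1.960 for 95% confidence

Margin of error = z* · σ/√n = 1.960 · 15.9/√85 = 3.38

CI: (60.8 - 3.38, 60.8 + 3.38) = (57.42, 64.18)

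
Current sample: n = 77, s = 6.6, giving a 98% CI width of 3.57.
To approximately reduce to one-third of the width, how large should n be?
n ≈ 693

CI width ∝ 1/√n
To reduce width by factor 3, need √n to grow by 3 → need 3² = 9 times as many samples.

Current: n = 77, width = 3.57
New: n = 693, width ≈ 1.17

Width reduced by factor of 3.57/1.17 = 3.05.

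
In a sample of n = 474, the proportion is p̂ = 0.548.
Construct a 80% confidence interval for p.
(0.519, 0.577)

Proportion CI:
SE = √(p̂(1-p̂)/n) = √(0.548 · 0.452 / 474) = 0.02286

z* = 1.282
Margin = z* · SE = 1.282 · 0.02286 = 0.0293

CI: 0.548 ± 0.0293 = (0.519, 0.577)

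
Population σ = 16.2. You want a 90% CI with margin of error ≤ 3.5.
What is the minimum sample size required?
n ≥ 58

For margin E ≤ 3.5:
n ≥ (z* · σ / E)²
n ≥ (1.645 · 16.2 / 3.5)²
n ≥ 57.97

Minimum n = 58 (rounding up)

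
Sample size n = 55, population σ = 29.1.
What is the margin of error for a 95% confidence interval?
Margin of error = 7.69

Margin of error = z* · σ/√n
= 1.960 · 29.1/√55
= 1.960 · 29.1/7.4162
= 7.69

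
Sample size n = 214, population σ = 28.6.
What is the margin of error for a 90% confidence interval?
Margin of error = 3.22

Margin of error = z* · σ/√n
= 1.645 · 28.6/√214
= 1.645 · 28.6/14.6287
= 3.22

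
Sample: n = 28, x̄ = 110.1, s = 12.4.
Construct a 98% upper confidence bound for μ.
μ ≤ 115.16

Upper bound (one-sided):
t* = 2.158 (one-sided for 98%)
Upper bound = x̄ + t* · s/√n = 110.1 + 2.158 · 12.4/√28 = 115.16

We are 98% confident that μ ≤ 115.16.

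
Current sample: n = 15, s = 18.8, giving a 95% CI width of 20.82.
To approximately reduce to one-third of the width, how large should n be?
n ≈ 135

CI width ∝ 1/√n
To reduce width by factor 3, need √n to grow by 3 → need 3² = 9 times as many samples.

Current: n = 15, width = 20.82
New: n = 135, width ≈ 6.40

Width reduced by factor of 20.82/6.40 = 3.25.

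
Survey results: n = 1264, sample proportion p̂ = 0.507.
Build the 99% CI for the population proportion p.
(0.471, 0.543)

Proportion CI:
SE = √(p̂(1-p̂)/n) = √(0.507 · 0.493 / 1264) = 0.01406

z* = 2.576
Margin = z* · SE = 2.576 · 0.01406 = 0.0362

CI: 0.507 ± 0.0362 = (0.471, 0.543)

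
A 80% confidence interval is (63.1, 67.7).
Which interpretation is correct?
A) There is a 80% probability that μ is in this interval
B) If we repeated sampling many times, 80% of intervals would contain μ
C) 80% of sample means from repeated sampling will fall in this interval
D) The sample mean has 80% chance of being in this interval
B

A) Wrong — μ is fixed; the randomness lives in the interval, not in μ.
B) Correct — this is the frequentist long-run coverage interpretation.
C) Wrong — coverage applies to intervals containing μ, not to future x̄ values.
D) Wrong — x̄ is observed and sits in the interval by construction.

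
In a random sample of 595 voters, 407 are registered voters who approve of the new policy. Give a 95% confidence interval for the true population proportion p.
(0.647, 0.721)

Proportion CI:
p̂ = 407/595 = 0.68403
SE = √(p̂(1-p̂)/n) = √(0.68403 · 0.31597 / 595) = 0.01906

z* = 1.960
Margin = z* · SE = 1.960 · 0.01906 = 0.0374

CI: 0.68403 ± 0.0374 = (0.647, 0.721)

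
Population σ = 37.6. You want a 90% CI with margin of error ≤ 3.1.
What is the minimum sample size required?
n ≥ 399

For margin E ≤ 3.1:
n ≥ (z* · σ / E)²
n ≥ (1.645 · 37.6 / 3.1)²
n ≥ 398.09

Minimum n = 399 (rounding up)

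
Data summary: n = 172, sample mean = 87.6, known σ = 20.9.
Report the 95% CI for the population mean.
(84.48, 90.72)

z-interval (σ known):
z* = 1.960 for 95% confidence

Margin of error = z* · σ/√n = 1.960 · 20.9/√172 = 3.12

CI: (87.6 - 3.12, 87.6 + 3.12) = (84.48, 90.72)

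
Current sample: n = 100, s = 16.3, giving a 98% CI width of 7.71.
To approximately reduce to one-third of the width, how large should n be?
n ≈ 900

CI width ∝ 1/√n
To reduce width by factor 3, need √n to grow by 3 → need 3² = 9 times as many samples.

Current: n = 100, width = 7.71
New: n = 900, width ≈ 2.53

Width reduced by factor of 7.71/2.53 = 3.05.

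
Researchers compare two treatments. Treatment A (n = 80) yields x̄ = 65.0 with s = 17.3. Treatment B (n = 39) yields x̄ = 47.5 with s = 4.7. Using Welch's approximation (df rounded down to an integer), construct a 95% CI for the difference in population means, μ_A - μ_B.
(13.38, 21.62)

Difference: x̄₁ - x̄₂ = 17.50
SE = √(s₁²/n₁ + s₂²/n₂) = √(17.3²/80 + 4.7²/39) = 2.0755
df = 99.97 → 99 (Welch–Satterthwaite, rounded down)
t* = 1.984

CI: 17.50 ± 1.984 · 2.0755 = 17.50 ± 4.12 = (13.38, 21.62)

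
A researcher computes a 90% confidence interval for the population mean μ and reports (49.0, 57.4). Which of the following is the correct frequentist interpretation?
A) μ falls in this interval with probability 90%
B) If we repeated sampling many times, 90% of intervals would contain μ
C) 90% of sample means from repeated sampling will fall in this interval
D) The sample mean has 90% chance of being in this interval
B

A) Wrong — μ is fixed; the randomness lives in the interval, not in μ.
B) Correct — this is the frequentist long-run coverage interpretation.
C) Wrong — coverage applies to intervals containing μ, not to future x̄ values.
D) Wrong — x̄ is observed and sits in the interval by construction.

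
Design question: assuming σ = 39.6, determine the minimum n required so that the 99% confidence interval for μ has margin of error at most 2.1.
n ≥ 2360

For margin E ≤ 2.1:
n ≥ (z* · σ / E)²
n ≥ (2.576 · 39.6 / 2.1)²
n ≥ 2359.63

Minimum n = 2360 (rounding up)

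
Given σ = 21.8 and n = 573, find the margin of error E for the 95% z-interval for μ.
Margin of error = 1.78

Margin of error = z* · σ/√n
= 1.960 · 21.8/√573
= 1.960 · 21.8/23.9374
= 1.78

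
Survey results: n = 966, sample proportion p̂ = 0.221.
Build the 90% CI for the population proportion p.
(0.199, 0.243)

Proportion CI:
SE = √(p̂(1-p̂)/n) = √(0.221 · 0.779 / 966) = 0.01335

z* = 1.645
Margin = z* · SE = 1.645 · 0.01335 = 0.0220

CI: 0.221 ± 0.0220 = (0.199, 0.243)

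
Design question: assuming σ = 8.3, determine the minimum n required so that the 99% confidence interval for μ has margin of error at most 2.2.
n ≥ 95

For margin E ≤ 2.2:
n ≥ (z* · σ / E)²
n ≥ (2.576 · 8.3 / 2.2)²
n ≥ 94.45

Minimum n = 95 (rounding up)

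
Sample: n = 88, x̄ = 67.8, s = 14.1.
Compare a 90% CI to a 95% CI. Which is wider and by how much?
95% CI is wider by 0.98

df = 87
90% CI: t* = 1.663, (65.30, 70.30), width = 2 · t* · s/√n = 5.00
95% CI: t* = 1.988, (64.81, 70.79), width = 2 · t* · s/√n = 5.98

The 95% CI is wider by 5.98 - 5.00 = 0.98.
Higher confidence requires a wider interval.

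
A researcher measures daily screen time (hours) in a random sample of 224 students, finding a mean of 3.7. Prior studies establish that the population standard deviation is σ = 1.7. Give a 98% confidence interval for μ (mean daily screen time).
(3.44, 3.96)

z-interval (σ known):
z* = 2.326 for 98% confidence

Margin of error = z* · σ/√n = 2.326 · 1.7/√224 = 0.26

CI: (3.7 - 0.26, 3.7 + 0.26) = (3.44, 3.96)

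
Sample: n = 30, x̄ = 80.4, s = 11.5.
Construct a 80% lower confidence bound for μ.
μ ≥ 78.61

Lower bound (one-sided):
t* = 0.854 (one-sided for 80%)
Lower bound = x̄ - t* · s/√n = 80.4 - 0.854 · 11.5/√30 = 78.61

We are 80% confident that μ ≥ 78.61.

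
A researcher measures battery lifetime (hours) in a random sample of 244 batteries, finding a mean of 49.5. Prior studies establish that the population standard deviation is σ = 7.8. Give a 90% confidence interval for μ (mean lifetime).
(48.68, 50.32)

z-interval (σ known):
z* = 1.645 for 90% confidence

Margin of error = z* · σ/√n = 1.645 · 7.8/√244 = 0.82

CI: (49.5 - 0.82, 49.5 + 0.82) = (48.68, 50.32)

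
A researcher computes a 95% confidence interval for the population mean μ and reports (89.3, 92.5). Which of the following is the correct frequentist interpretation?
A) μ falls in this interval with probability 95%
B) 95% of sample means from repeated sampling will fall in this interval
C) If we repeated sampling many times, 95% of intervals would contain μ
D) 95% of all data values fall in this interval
C

A) Wrong — μ is fixed; the randomness lives in the interval, not in μ.
B) Wrong — coverage applies to intervals containing μ, not to future x̄ values.
C) Correct — this is the frequentist long-run coverage interpretation.
D) Wrong — a CI is about the parameter μ, not individual data values.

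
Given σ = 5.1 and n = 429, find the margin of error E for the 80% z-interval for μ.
Margin of error = 0.32

Margin of error = z* · σ/√n
= 1.282 · 5.1/√429
= 1.282 · 5.1/20.7123
= 0.32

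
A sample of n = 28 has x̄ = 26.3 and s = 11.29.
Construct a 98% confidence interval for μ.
(21.02, 31.58)

t-interval (σ unknown):
df = n - 1 = 27
t* = 2.473 for 98% confidence

Margin of error = t* · s/√n = 2.473 · 11.29/√28 = 5.28

CI: (21.02, 31.58)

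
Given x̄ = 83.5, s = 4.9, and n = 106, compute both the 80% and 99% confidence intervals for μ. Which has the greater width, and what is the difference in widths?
99% CI is wider by 1.27

df = 105
80% CI: t* = 1.290, (82.89, 84.11), width = 2 · t* · s/√n = 1.23
99% CI: t* = 2.623, (82.25, 84.75), width = 2 · t* · s/√n = 2.50

The 99% CI is wider by 2.50 - 1.23 = 1.27.
Higher confidence requires a wider interval.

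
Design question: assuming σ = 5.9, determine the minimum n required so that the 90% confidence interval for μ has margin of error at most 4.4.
n ≥ 5

For margin E ≤ 4.4:
n ≥ (z* · σ / E)²
n ≥ (1.645 · 5.9 / 4.4)²
n ≥ 4.87

Minimum n = 5 (rounding up)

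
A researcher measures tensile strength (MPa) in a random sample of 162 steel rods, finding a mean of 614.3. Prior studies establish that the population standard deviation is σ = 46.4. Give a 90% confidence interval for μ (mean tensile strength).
(608.30, 620.30)

z-interval (σ known):
z* = 1.645 for 90% confidence

Margin of error = z* · σ/√n = 1.645 · 46.4/√162 = 6.00

CI: (614.3 - 6.00, 614.3 + 6.00) = (608.30, 620.30)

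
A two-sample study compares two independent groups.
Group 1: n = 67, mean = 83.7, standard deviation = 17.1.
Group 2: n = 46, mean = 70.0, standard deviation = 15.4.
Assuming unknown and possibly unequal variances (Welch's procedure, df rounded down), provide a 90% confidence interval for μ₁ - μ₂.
(8.58, 18.82)

Difference: x̄₁ - x̄₂ = 13.70
SE = √(s₁²/n₁ + s₂²/n₂) = √(17.1²/67 + 15.4²/46) = 3.0854
df = 103.07 → 103 (Welch–Satterthwaite, rounded down)
t* = 1.660

CI: 13.70 ± 1.660 · 3.0854 = 13.70 ± 5.12 = (8.58, 18.82)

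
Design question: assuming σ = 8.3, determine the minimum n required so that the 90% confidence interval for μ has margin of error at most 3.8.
n ≥ 13

For margin E ≤ 3.8:
n ≥ (z* · σ / E)²
n ≥ (1.645 · 8.3 / 3.8)²
n ≥ 12.91

Minimum n = 13 (rounding up)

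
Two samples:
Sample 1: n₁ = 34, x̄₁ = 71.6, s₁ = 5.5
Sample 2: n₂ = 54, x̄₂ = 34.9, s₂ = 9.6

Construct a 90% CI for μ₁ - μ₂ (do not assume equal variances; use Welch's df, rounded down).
(34.02, 39.38)

Difference: x̄₁ - x̄₂ = 36.70
SE = √(s₁²/n₁ + s₂²/n₂) = √(5.5²/34 + 9.6²/54) = 1.6113
df = 85.39 → 85 (Welch–Satterthwaite, rounded down)
t* = 1.663

CI: 36.70 ± 1.663 · 1.6113 = 36.70 ± 2.68 = (34.02, 39.38)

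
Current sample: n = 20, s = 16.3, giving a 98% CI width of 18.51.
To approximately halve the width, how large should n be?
n ≈ 80

CI width ∝ 1/√n
To reduce width by factor 2, need √n to grow by 2 → need 2² = 4 times as many samples.

Current: n = 20, width = 18.51
New: n = 80, width ≈ 8.65

Width reduced by factor of 18.51/8.65 = 2.14.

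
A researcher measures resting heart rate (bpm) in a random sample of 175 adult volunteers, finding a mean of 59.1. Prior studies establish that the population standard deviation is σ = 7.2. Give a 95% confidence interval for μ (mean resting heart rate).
(58.03, 60.17)

z-interval (σ known):
z* = 1.960 for 95% confidence

Margin of error = z* · σ/√n = 1.960 · 7.2/√175 = 1.07

CI: (59.1 - 1.07, 59.1 + 1.07) = (58.03, 60.17)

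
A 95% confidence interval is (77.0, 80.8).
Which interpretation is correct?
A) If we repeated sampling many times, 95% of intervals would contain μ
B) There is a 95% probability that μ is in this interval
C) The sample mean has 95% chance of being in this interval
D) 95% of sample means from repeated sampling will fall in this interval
A

A) Correct — this is the frequentist long-run coverage interpretation.
B) Wrong — μ is fixed; the randomness lives in the interval, not in μ.
C) Wrong — x̄ is observed and sits in the interval by construction.
D) Wrong — coverage applies to intervals containing μ, not to future x̄ values.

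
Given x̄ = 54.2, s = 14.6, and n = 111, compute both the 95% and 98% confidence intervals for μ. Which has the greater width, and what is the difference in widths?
98% CI is wider by 1.05

df = 110
95% CI: t* = 1.982, (51.45, 56.95), width = 2 · t* · s/√n = 5.49
98% CI: t* = 2.361, (50.93, 57.47), width = 2 · t* · s/√n = 6.54

The 98% CI is wider by 6.54 - 5.49 = 1.05.
Higher confidence requires a wider interval.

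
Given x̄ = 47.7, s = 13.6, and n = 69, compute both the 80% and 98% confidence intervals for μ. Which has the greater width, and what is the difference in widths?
98% CI is wider by 3.56

df = 68
80% CI: t* = 1.294, (45.58, 49.82), width = 2 · t* · s/√n = 4.24
98% CI: t* = 2.382, (43.80, 51.60), width = 2 · t* · s/√n = 7.80

The 98% CI is wider by 7.80 - 4.24 = 3.56.
Higher confidence requires a wider interval.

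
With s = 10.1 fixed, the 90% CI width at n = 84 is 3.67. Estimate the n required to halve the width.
n ≈ 336

CI width ∝ 1/√n
To reduce width by factor 2, need √n to grow by 2 → need 2² = 4 times as many samples.

Current: n = 84, width = 3.67
New: n = 336, width ≈ 1.82

Width reduced by factor of 3.67/1.82 = 2.02.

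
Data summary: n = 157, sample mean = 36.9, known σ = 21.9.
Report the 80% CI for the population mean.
(34.66, 39.14)

z-interval (σ known):
z* = 1.282 for 80% confidence

Margin of error = z* · σ/√n = 1.282 · 21.9/√157 = 2.24

CI: (36.9 - 2.24, 36.9 + 2.24) = (34.66, 39.14)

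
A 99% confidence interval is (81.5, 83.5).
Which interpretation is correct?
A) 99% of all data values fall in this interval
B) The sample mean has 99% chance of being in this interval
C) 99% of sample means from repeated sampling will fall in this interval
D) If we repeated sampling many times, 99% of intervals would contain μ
D

A) Wrong — a CI is about the parameter μ, not individual data values.
B) Wrong — x̄ is observed and sits in the interval by construction.
C) Wrong — coverage applies to intervals containing μ, not to future x̄ values.
D) Correct — this is the frequentist long-run coverage interpretation.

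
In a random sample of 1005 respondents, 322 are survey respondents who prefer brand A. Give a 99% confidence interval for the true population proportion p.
(0.282, 0.358)

Proportion CI:
p̂ = 322/1005 = 0.32040
SE = √(p̂(1-p̂)/n) = √(0.32040 · 0.67960 / 1005) = 0.01472

z* = 2.576
Margin = z* · SE = 2.576 · 0.01472 = 0.0379

CI: 0.32040 ± 0.0379 = (0.282, 0.358)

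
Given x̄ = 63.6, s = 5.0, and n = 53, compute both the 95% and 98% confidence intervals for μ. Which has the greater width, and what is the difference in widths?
98% CI is wider by 0.54

df = 52
95% CI: t* = 2.007, (62.22, 64.98), width = 2 · t* · s/√n = 2.76
98% CI: t* = 2.400, (61.95, 65.25), width = 2 · t* · s/√n = 3.30

The 98% CI is wider by 3.30 - 2.76 = 0.54.
Higher confidence requires a wider interval.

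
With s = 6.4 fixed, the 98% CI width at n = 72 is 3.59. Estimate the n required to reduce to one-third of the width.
n ≈ 648

CI width ∝ 1/√n
To reduce width by factor 3, need √n to grow by 3 → need 3² = 9 times as many samples.

Current: n = 72, width = 3.59
New: n = 648, width ≈ 1.17

Width reduced by factor of 3.59/1.17 = 3.07.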